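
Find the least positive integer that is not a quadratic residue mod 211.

(2/211) = −1, so 2 is the smallest positive non-residue mod 211.

2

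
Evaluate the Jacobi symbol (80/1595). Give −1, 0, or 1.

0

Pull out 2^4: since 1595 ≡ 3 (mod 8), (2/1595) = -1, so (2/1595)^4 = +1.
Reciprocity: 5 ≡ 1 and 1595 ≡ 3 (mod 4), so (5/1595) = +(1595/5).
Reduce top mod 5: now compute (0/5).
Top reduces to 0: gcd > 1, so the symbol is 0.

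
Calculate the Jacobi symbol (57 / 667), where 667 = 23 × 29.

Reciprocity: 57 ≡ 1 and 667 ≡ 3 (mod 4), so (57/667) = +(667/57).
Reduce top mod 57: now compute (40/57).
Pull out 2^3: since 57 ≡ 1 (mod 8), (2/57) = +1, so (2/57)^3 = +1.
Reciprocity: 5 ≡ 1 and 57 ≡ 1 (mod 4), so (5/57) = +(57/5).
Reduce top mod 5: now compute (2/5).
Pull out 2: since 5 ≡ 5 (mod 8), (2/5) = -1.
Reached (1/5) = 1. Collecting the sign flips along the way, the symbol is -1.

-1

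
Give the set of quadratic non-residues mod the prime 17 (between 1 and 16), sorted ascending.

3 5 6 7 10 11 12 14

Square k = 1,…,8 (k and 17−k give the same square):
1²=1, 2²=4, 3²=9, 4²=16, 5²≡8, 6²≡2, 7²≡15, 8²≡13 (mod 17).
The residues are {1, 2, 4, 8, 9, 13, 15, 16}; the non-residues are the remaining 8 nonzero classes.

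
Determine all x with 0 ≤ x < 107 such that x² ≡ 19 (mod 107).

Since 107 ≡ 3 (mod 4), a square root of 19 is 19^((107+1)/4) = 19^27 mod 107.
Repeated squaring: 19^2≡40, 19^4≡102, 19^8≡25, 19^16≡90 (mod 107).
19^27 = 19^(16+8+2+1) ≡ 33 (mod 107).
Check: 33² = 1089 ≡ 19 (mod 107). The two roots are 33 and 74.

33, 74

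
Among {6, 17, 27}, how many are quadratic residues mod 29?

1

(6/29) = +1 → QR.
(17/29) = -1 → non-residue.
(27/29) = -1 → non-residue.
Total quadratic residues among the 3: 1.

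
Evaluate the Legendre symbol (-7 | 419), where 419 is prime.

First reduce: -7 ≡ 412 (mod 419).
Pull out 2^2: since 419 ≡ 3 (mod 8), (2/419) = -1, so (2/419)^2 = +1.
Reciprocity: 103 ≡ 3 and 419 ≡ 3 (mod 4), so (103/419) = −(419/103).
Reduce top mod 103: now compute (7/103).
Reciprocity: 7 ≡ 3 and 103 ≡ 3 (mod 4), so (7/103) = −(103/7).
Reduce top mod 7: now compute (5/7).
Reciprocity: 5 ≡ 1 and 7 ≡ 3 (mod 4), so (5/7) = +(7/5).
Reduce top mod 5: now compute (2/5).
Pull out 2: since 5 ≡ 5 (mod 8), (2/5) = -1.
Reached (1/5) = 1. Collecting the sign flips along the way, the symbol is -1.

-1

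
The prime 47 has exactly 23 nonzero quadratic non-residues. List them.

Square k = 1,…,23 (k and 47−k give the same square):
1²=1, 2²=4, 3²=9, 4²=16, 5²=25, 6²=36, 7²≡2, 8²≡17, 9²≡34, 10²≡6, 11²≡27, 12²≡3, 13²≡28, 14²≡8, 15²≡37, 16²≡21, 17²≡7, 18²≡42, 19²≡32, 20²≡24, 21²≡18, 22²≡14, 23²≡12 (mod 47).
The residues are {1, 2, 3, 4, 6, 7, 8, 9, 12, 14, 16, 17, 18, 21, 24, 25, 27, 28, 32, 34, 36, 37, 42}; the non-residues are the remaining 23 nonzero classes.

5 10 11 13 15 19 20 22 23 26 29 30 31 33 35 38 39 40 41 43 44 45 46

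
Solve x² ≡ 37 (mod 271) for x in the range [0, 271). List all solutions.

120, 151

Since 271 ≡ 3 (mod 4), a square root of 37 is 37^((271+1)/4) = 37^68 mod 271.
Repeated squaring: 37^2≡14, 37^4≡196, 37^8≡205, 37^16≡20, 37^32≡129, 37^64≡110 (mod 271).
37^68 = 37^(64+4) ≡ 151 (mod 271).
Check: 151² = 22801 ≡ 37 (mod 271). The two roots are 120 and 151.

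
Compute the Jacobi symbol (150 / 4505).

Pull out 2: since 4505 ≡ 1 (mod 8), (2/4505) = +1.
Reciprocity: 75 ≡ 3 and 4505 ≡ 1 (mod 4), so (75/4505) = +(4505/75).
Reduce top mod 75: now compute (5/75).
Reciprocity: 5 ≡ 1 and 75 ≡ 3 (mod 4), so (5/75) = +(75/5).
Reduce top mod 5: now compute (0/5).
Top reduces to 0: gcd > 1, so the symbol is 0.

0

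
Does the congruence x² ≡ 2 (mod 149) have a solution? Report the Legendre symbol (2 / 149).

Pull out 2: since 149 ≡ 5 (mod 8), (2/149) = -1.
Reached (1/149) = 1. Collecting the sign flips along the way, the symbol is -1.

-1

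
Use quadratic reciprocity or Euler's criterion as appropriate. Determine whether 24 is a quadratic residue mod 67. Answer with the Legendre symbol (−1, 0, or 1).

Euler's criterion: (24/67) ≡ 24^33 (mod 67).
24^2 ≡ 40 (mod 67)
24^4 ≡ 59 (mod 67)
24^8 ≡ 64 (mod 67)
24^16 ≡ 9 (mod 67)
24^32 ≡ 14 (mod 67)
24^33 = 24^(32+1) ≡ 1 (mod 67).
Result is 1, so (24/67) = 1.

1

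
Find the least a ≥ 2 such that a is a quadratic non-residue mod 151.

(2/151) = +1, so 2 is a residue.
(3/151) = −1, so 3 is the smallest positive non-residue mod 151.

3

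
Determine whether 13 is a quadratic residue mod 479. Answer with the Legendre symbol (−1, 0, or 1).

Euler's criterion: (13/479) ≡ 13^239 (mod 479).
13^2 ≡ 169 (mod 479)
13^4 ≡ 300 (mod 479)
13^8 ≡ 427 (mod 479)
13^16 ≡ 309 (mod 479)
13^32 ≡ 160 (mod 479)
13^64 ≡ 213 (mod 479)
13^128 ≡ 343 (mod 479)
13^239 = 13^(128+64+32+8+4+2+1) ≡ 478 (mod 479).
Result is 478 ≡ −1, so (13/479) = −1.

-1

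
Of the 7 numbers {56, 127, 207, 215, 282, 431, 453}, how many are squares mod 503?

(56/503) = +1 → QR.
(127/503) = -1 → non-residue.
(207/503) = +1 → QR.
(215/503) = -1 → non-residue.
(282/503) = +1 → QR.
(431/503) = -1 → non-residue.
(453/503) = -1 → non-residue.
Total quadratic residues among the 7: 3.

3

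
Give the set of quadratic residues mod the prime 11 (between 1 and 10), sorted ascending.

Square k = 1,…,5 (k and 11−k give the same square):
1²=1, 2²=4, 3²=9, 4²≡5, 5²≡3 (mod 11).
So the quadratic residues mod 11 are {1, 3, 4, 5, 9}.

1 3 4 5 9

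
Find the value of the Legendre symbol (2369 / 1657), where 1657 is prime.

First reduce: 2369 ≡ 712 (mod 1657).
Pull out 2^3: since 1657 ≡ 1 (mod 8), (2/1657) = +1, so (2/1657)^3 = +1.
Reciprocity: 89 ≡ 1 and 1657 ≡ 1 (mod 4), so (89/1657) = +(1657/89).
Reduce top mod 89: now compute (55/89).
Reciprocity: 55 ≡ 3 and 89 ≡ 1 (mod 4), so (55/89) = +(89/55).
Reduce top mod 55: now compute (34/55).
Pull out 2: since 55 ≡ 7 (mod 8), (2/55) = +1.
Reciprocity: 17 ≡ 1 and 55 ≡ 3 (mod 4), so (17/55) = +(55/17).
Reduce top mod 17: now compute (4/17).
Pull out 2^2: since 17 ≡ 1 (mod 8), (2/17) = +1, so (2/17)^2 = +1.
Reached (1/17) = 1. Collecting the sign flips along the way, the symbol is +1.

1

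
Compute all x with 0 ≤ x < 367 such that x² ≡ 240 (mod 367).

Since 367 ≡ 3 (mod 4), a square root of 240 is 240^((367+1)/4) = 240^92 mod 367.
Repeated squaring: 240^2≡348, 240^4≡361, 240^8≡36, 240^16≡195, 240^32≡224, 240^64≡264 (mod 367).
240^92 = 240^(64+16+8+4) ≡ 53 (mod 367).
Check: 53² = 2809 ≡ 240 (mod 367). The two roots are 53 and 314.

53, 314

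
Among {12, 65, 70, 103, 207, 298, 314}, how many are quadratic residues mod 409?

3

(12/409) = +1 → QR.
(65/409) = -1 → non-residue.
(70/409) = -1 → non-residue.
(103/409) = +1 → QR.
(207/409) = +1 → QR.
(298/409) = -1 → non-residue.
(314/409) = -1 → non-residue.
Total quadratic residues among the 7: 3.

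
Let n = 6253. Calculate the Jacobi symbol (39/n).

0

Reciprocity: 39 ≡ 3 and 6253 ≡ 1 (mod 4), so (39/6253) = +(6253/39).
Reduce top mod 39: now compute (13/39).
Reciprocity: 13 ≡ 1 and 39 ≡ 3 (mod 4), so (13/39) = +(39/13).
Reduce top mod 13: now compute (0/13).
Top reduces to 0: gcd > 1, so the symbol is 0.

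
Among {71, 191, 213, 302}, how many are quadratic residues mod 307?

(71/307) = +1 → QR.
(191/307) = +1 → QR.
(213/307) = -1 → non-residue.
(302/307) = +1 → QR.
Total quadratic residues among the 4: 3.

3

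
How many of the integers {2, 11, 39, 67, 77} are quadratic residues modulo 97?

2

(2/97) = +1 → QR.
(11/97) = +1 → QR.
(39/97) = -1 → non-residue.
(67/97) = -1 → non-residue.
(77/97) = -1 → non-residue.
Total quadratic residues among the 5: 2.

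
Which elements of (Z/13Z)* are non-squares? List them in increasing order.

2 5 6 7 8 11

Square k = 1,…,6 (k and 13−k give the same square):
1²=1, 2²=4, 3²=9, 4²≡3, 5²≡12, 6²≡10 (mod 13).
The residues are {1, 3, 4, 9, 10, 12}; the non-residues are the remaining 6 nonzero classes.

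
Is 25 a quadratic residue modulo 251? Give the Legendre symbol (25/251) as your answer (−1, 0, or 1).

Euler's criterion: (25/251) ≡ 25^125 (mod 251).
25^2 ≡ 123 (mod 251)
25^4 ≡ 69 (mod 251)
25^8 ≡ 243 (mod 251)
25^16 ≡ 64 (mod 251)
25^32 ≡ 80 (mod 251)
25^64 ≡ 125 (mod 251)
25^125 = 25^(64+32+16+8+4+1) ≡ 1 (mod 251).
Result is 1, so (25/251) = 1.

1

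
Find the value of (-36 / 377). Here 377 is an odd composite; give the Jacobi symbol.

First reduce: -36 ≡ 341 (mod 377).
Reciprocity: 341 ≡ 1 and 377 ≡ 1 (mod 4), so (341/377) = +(377/341).
Reduce top mod 341: now compute (36/341).
Pull out 2^2: since 341 ≡ 5 (mod 8), (2/341) = -1, so (2/341)^2 = +1.
Reciprocity: 9 ≡ 1 and 341 ≡ 1 (mod 4), so (9/341) = +(341/9).
Reduce top mod 9: now compute (8/9).
Pull out 2^3: since 9 ≡ 1 (mod 8), (2/9) = +1, so (2/9)^3 = +1.
Reached (1/9) = 1. Collecting the sign flips along the way, the symbol is +1.

1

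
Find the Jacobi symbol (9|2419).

Reciprocity: 9 ≡ 1 and 2419 ≡ 3 (mod 4), so (9/2419) = +(2419/9).
Reduce top mod 9: now compute (7/9).
Reciprocity: 7 ≡ 3 and 9 ≡ 1 (mod 4), so (7/9) = +(9/7).
Reduce top mod 7: now compute (2/7).
Pull out 2: since 7 ≡ 7 (mod 8), (2/7) = +1.
Reached (1/7) = 1. Collecting the sign flips along the way, the symbol is +1.

1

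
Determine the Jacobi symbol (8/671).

1

Pull out 2^3: since 671 ≡ 7 (mod 8), (2/671) = +1, so (2/671)^3 = +1.
Reached (1/671) = 1. Collecting the sign flips along the way, the symbol is +1.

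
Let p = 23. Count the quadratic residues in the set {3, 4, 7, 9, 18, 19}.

4

(3/23) = +1 → QR.
(4/23) = +1 → QR.
(7/23) = -1 → non-residue.
(9/23) = +1 → QR.
(18/23) = +1 → QR.
(19/23) = -1 → non-residue.
Total quadratic residues among the 6: 4.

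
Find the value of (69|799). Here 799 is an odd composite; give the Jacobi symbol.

Reciprocity: 69 ≡ 1 and 799 ≡ 3 (mod 4), so (69/799) = +(799/69).
Reduce top mod 69: now compute (40/69).
Pull out 2^3: since 69 ≡ 5 (mod 8), (2/69) = -1, so (2/69)^3 = -1.
Reciprocity: 5 ≡ 1 and 69 ≡ 1 (mod 4), so (5/69) = +(69/5).
Reduce top mod 5: now compute (4/5).
Pull out 2^2: since 5 ≡ 5 (mod 8), (2/5) = -1, so (2/5)^2 = +1.
Reached (1/5) = 1. Collecting the sign flips along the way, the symbol is -1.

-1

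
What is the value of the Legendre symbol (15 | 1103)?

-1

Reciprocity: 15 ≡ 3 and 1103 ≡ 3 (mod 4), so (15/1103) = −(1103/15).
Reduce top mod 15: now compute (8/15).
Pull out 2^3: since 15 ≡ 7 (mod 8), (2/15) = +1, so (2/15)^3 = +1.
Reached (1/15) = 1. Collecting the sign flips along the way, the symbol is -1.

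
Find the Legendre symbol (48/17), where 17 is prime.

Euler's criterion: (48/17) ≡ 14^8 (mod 17).
14^2 ≡ 9 (mod 17)
14^4 ≡ 13 (mod 17)
14^8 ≡ 16 (mod 17)
14^8 = 14^(8) ≡ 16 (mod 17).
Result is 16 ≡ −1, so (48/17) = −1.

-1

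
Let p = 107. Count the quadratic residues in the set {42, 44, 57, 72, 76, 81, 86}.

(42/107) = +1 → QR.
(44/107) = +1 → QR.
(57/107) = +1 → QR.
(72/107) = -1 → non-residue.
(76/107) = +1 → QR.
(81/107) = +1 → QR.
(86/107) = +1 → QR.
Total quadratic residues among the 7: 6.

6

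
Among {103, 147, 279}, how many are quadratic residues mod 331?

2

(103/331) = +1 → QR.
(147/331) = -1 → non-residue.
(279/331) = +1 → QR.
Total quadratic residues among the 3: 2.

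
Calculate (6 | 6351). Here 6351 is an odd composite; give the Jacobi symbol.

0

Pull out 2: since 6351 ≡ 7 (mod 8), (2/6351) = +1.
Reciprocity: 3 ≡ 3 and 6351 ≡ 3 (mod 4), so (3/6351) = −(6351/3).
Reduce top mod 3: now compute (0/3).
Top reduces to 0: gcd > 1, so the symbol is 0.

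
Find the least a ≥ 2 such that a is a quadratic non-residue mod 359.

7

(2/359) = +1, so 2 is a residue.
(3/359) = +1, so 3 is a residue.
(4/359) = +1, so 4 is a residue.
(5/359) = +1, so 5 is a residue.
(6/359) = +1, so 6 is a residue.
(7/359) = −1, so 7 is the smallest positive non-residue mod 359.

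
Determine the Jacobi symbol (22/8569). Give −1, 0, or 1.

Pull out 2: since 8569 ≡ 1 (mod 8), (2/8569) = +1.
Reciprocity: 11 ≡ 3 and 8569 ≡ 1 (mod 4), so (11/8569) = +(8569/11).
Reduce top mod 11: now compute (0/11).
Top reduces to 0: gcd > 1, so the symbol is 0.

0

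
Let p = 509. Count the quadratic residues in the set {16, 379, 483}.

(16/509) = +1 → QR.
(379/509) = +1 → QR.
(483/509) = +1 → QR.
Total quadratic residues among the 3: 3.

3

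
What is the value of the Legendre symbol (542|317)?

1

First reduce: 542 ≡ 225 (mod 317).
Reciprocity: 225 ≡ 1 and 317 ≡ 1 (mod 4), so (225/317) = +(317/225).
Reduce top mod 225: now compute (92/225).
Pull out 2^2: since 225 ≡ 1 (mod 8), (2/225) = +1, so (2/225)^2 = +1.
Reciprocity: 23 ≡ 3 and 225 ≡ 1 (mod 4), so (23/225) = +(225/23).
Reduce top mod 23: now compute (18/23).
Pull out 2: since 23 ≡ 7 (mod 8), (2/23) = +1.
Reciprocity: 9 ≡ 1 and 23 ≡ 3 (mod 4), so (9/23) = +(23/9).
Reduce top mod 9: now compute (5/9).
Reciprocity: 5 ≡ 1 and 9 ≡ 1 (mod 4), so (5/9) = +(9/5).
Reduce top mod 5: now compute (4/5).
Pull out 2^2: since 5 ≡ 5 (mod 8), (2/5) = -1, so (2/5)^2 = +1.
Reached (1/5) = 1. Collecting the sign flips along the way, the symbol is +1.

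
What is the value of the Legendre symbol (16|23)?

Pull out 2^4: since 23 ≡ 7 (mod 8), (2/23) = +1, so (2/23)^4 = +1.
Reached (1/23) = 1. Collecting the sign flips along the way, the symbol is +1.

1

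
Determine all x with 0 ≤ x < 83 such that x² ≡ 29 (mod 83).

Since 83 ≡ 3 (mod 4), a square root of 29 is 29^((83+1)/4) = 29^21 mod 83.
Repeated squaring: 29^2≡11, 29^4≡38, 29^8≡33, 29^16≡10 (mod 83).
29^21 = 29^(16+4+1) ≡ 64 (mod 83).
Check: 64² = 4096 ≡ 29 (mod 83). The two roots are 19 and 64.

19, 64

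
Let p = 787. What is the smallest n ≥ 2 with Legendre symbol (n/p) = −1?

(2/787) = −1, so 2 is the smallest positive non-residue mod 787.

2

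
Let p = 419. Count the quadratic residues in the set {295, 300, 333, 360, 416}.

3

(295/419) = +1 → QR.
(300/419) = +1 → QR.
(333/419) = +1 → QR.
(360/419) = -1 → non-residue.
(416/419) = -1 → non-residue.
Total quadratic residues among the 5: 3.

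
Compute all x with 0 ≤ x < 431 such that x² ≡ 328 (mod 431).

117, 314

Since 431 ≡ 3 (mod 4), a square root of 328 is 328^((431+1)/4) = 328^108 mod 431.
Repeated squaring: 328^2≡265, 328^4≡403, 328^8≡353, 328^16≡50, 328^32≡345, 328^64≡69 (mod 431).
328^108 = 328^(64+32+8+4) ≡ 314 (mod 431).
Check: 314² = 98596 ≡ 328 (mod 431). The two roots are 117 and 314.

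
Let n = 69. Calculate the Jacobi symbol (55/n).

1

Reciprocity: 55 ≡ 3 and 69 ≡ 1 (mod 4), so (55/69) = +(69/55).
Reduce top mod 55: now compute (14/55).
Pull out 2: since 55 ≡ 7 (mod 8), (2/55) = +1.
Reciprocity: 7 ≡ 3 and 55 ≡ 3 (mod 4), so (7/55) = −(55/7).
Reduce top mod 7: now compute (6/7).
Pull out 2: since 7 ≡ 7 (mod 8), (2/7) = +1.
Reciprocity: 3 ≡ 3 and 7 ≡ 3 (mod 4), so (3/7) = −(7/3).
Reduce top mod 3: now compute (1/3).
Reached (1/3) = 1. Collecting the sign flips along the way, the symbol is +1.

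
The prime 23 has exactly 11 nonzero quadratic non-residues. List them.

5, 7, 10, 11, 14, 15, 17, 19, 20, 21, 22

Square k = 1,…,11 (k and 23−k give the same square):
1²=1, 2²=4, 3²=9, 4²=16, 5²≡2, 6²≡13, 7²≡3, 8²≡18, 9²≡12, 10²≡8, 11²≡6 (mod 23).
The residues are {1, 2, 3, 4, 6, 8, 9, 12, 13, 16, 18}; the non-residues are the remaining 11 nonzero classes.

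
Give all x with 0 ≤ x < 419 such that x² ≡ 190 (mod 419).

Since 419 ≡ 3 (mod 4), a square root of 190 is 190^((419+1)/4) = 190^105 mod 419.
Repeated squaring: 190^2≡66, 190^4≡166, 190^8≡321, 190^16≡386, 190^32≡251, 190^64≡151 (mod 419).
190^105 = 190^(64+32+8+1) ≡ 52 (mod 419).
Check: 52² = 2704 ≡ 190 (mod 419). The two roots are 52 and 367.

52, 367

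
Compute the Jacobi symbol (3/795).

0

Reciprocity: 3 ≡ 3 and 795 ≡ 3 (mod 4), so (3/795) = −(795/3).
Reduce top mod 3: now compute (0/3).
Top reduces to 0: gcd > 1, so the symbol is 0.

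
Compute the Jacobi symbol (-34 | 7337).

-1

First reduce: -34 ≡ 7303 (mod 7337).
Reciprocity: 7303 ≡ 3 and 7337 ≡ 1 (mod 4), so (7303/7337) = +(7337/7303).
Reduce top mod 7303: now compute (34/7303).
Pull out 2: since 7303 ≡ 7 (mod 8), (2/7303) = +1.
Reciprocity: 17 ≡ 1 and 7303 ≡ 3 (mod 4), so (17/7303) = +(7303/17).
Reduce top mod 17: now compute (10/17).
Pull out 2: since 17 ≡ 1 (mod 8), (2/17) = +1.
Reciprocity: 5 ≡ 1 and 17 ≡ 1 (mod 4), so (5/17) = +(17/5).
Reduce top mod 5: now compute (2/5).
Pull out 2: since 5 ≡ 5 (mod 8), (2/5) = -1.
Reached (1/5) = 1. Collecting the sign flips along the way, the symbol is -1.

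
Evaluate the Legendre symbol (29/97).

-1

Reciprocity: 29 ≡ 1 and 97 ≡ 1 (mod 4), so (29/97) = +(97/29).
Reduce top mod 29: now compute (10/29).
Pull out 2: since 29 ≡ 5 (mod 8), (2/29) = -1.
Reciprocity: 5 ≡ 1 and 29 ≡ 1 (mod 4), so (5/29) = +(29/5).
Reduce top mod 5: now compute (4/5).
Pull out 2^2: since 5 ≡ 5 (mod 8), (2/5) = -1, so (2/5)^2 = +1.
Reached (1/5) = 1. Collecting the sign flips along the way, the symbol is -1.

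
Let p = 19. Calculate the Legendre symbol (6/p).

1

Pull out 2: since 19 ≡ 3 (mod 8), (2/19) = -1.
Reciprocity: 3 ≡ 3 and 19 ≡ 3 (mod 4), so (3/19) = −(19/3).
Reduce top mod 3: now compute (1/3).
Reached (1/3) = 1. Collecting the sign flips along the way, the symbol is +1.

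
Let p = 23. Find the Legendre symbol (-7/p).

Euler's criterion: (-7/23) ≡ 16^11 (mod 23).
16^2 ≡ 3 (mod 23)
16^4 ≡ 9 (mod 23)
16^8 ≡ 12 (mod 23)
16^11 = 16^(8+2+1) ≡ 1 (mod 23).
Result is 1, so (-7/23) = 1.

1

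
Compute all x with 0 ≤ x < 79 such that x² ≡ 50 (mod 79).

Since 79 ≡ 3 (mod 4), a square root of 50 is 50^((79+1)/4) = 50^20 mod 79.
Repeated squaring: 50^2≡51, 50^4≡73, 50^8≡36, 50^16≡32 (mod 79).
50^20 = 50^(16+4) ≡ 45 (mod 79).
Check: 45² = 2025 ≡ 50 (mod 79). The two roots are 34 and 45.

34, 45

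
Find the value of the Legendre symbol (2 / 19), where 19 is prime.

Euler's criterion: (2/19) ≡ 2^9 (mod 19).
2^2 ≡ 4 (mod 19)
2^4 ≡ 16 (mod 19)
2^8 ≡ 9 (mod 19)
2^9 = 2^(8+1) ≡ 18 (mod 19).
Result is 18 ≡ −1, so (2/19) = −1.

-1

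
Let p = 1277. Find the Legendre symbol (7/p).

-1

Reciprocity: 7 ≡ 3 and 1277 ≡ 1 (mod 4), so (7/1277) = +(1277/7).
Reduce top mod 7: now compute (3/7).
Reciprocity: 3 ≡ 3 and 7 ≡ 3 (mod 4), so (3/7) = −(7/3).
Reduce top mod 3: now compute (1/3).
Reached (1/3) = 1. Collecting the sign flips along the way, the symbol is -1.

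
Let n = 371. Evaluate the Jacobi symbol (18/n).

-1

Pull out 2: since 371 ≡ 3 (mod 8), (2/371) = -1.
Reciprocity: 9 ≡ 1 and 371 ≡ 3 (mod 4), so (9/371) = +(371/9).
Reduce top mod 9: now compute (2/9).
Pull out 2: since 9 ≡ 1 (mod 8), (2/9) = +1.
Reached (1/9) = 1. Collecting the sign flips along the way, the symbol is -1.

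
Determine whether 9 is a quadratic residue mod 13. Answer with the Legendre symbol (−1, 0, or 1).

1

Reciprocity: 9 ≡ 1 and 13 ≡ 1 (mod 4), so (9/13) = +(13/9).
Reduce top mod 9: now compute (4/9).
Pull out 2^2: since 9 ≡ 1 (mod 8), (2/9) = +1, so (2/9)^2 = +1.
Reached (1/9) = 1. Collecting the sign flips along the way, the symbol is +1.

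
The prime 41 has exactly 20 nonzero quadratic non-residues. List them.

Square k = 1,…,20 (k and 41−k give the same square):
1²=1, 2²=4, 3²=9, 4²=16, 5²=25, 6²=36, 7²≡8, 8²≡23, 9²≡40, 10²≡18, 11²≡39, 12²≡21, 13²≡5, 14²≡32, 15²≡20, 16²≡10, 17²≡2, 18²≡37, 19²≡33, 20²≡31 (mod 41).
The residues are {1, 2, 4, 5, 8, 9, 10, 16, 18, 20, 21, 23, 25, 31, 32, 33, 36, 37, 39, 40}; the non-residues are the remaining 20 nonzero classes.

3,6,7,11,12,13,14,15,17,19,22,24,26,27,28,29,30,34,35,38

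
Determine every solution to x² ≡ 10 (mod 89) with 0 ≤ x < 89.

89 ≡ 1 (mod 4), so we find a root by search.
Trying successive values, 30² = 900 ≡ 10 (mod 89). The other root is 89 − 30 = 59.

30, 59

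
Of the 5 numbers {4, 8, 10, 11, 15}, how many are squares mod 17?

3

(4/17) = +1 → QR.
(8/17) = +1 → QR.
(10/17) = -1 → non-residue.
(11/17) = -1 → non-residue.
(15/17) = +1 → QR.
Total quadratic residues among the 5: 3.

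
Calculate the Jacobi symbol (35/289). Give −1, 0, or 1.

Reciprocity: 35 ≡ 3 and 289 ≡ 1 (mod 4), so (35/289) = +(289/35).
Reduce top mod 35: now compute (9/35).
Reciprocity: 9 ≡ 1 and 35 ≡ 3 (mod 4), so (9/35) = +(35/9).
Reduce top mod 9: now compute (8/9).
Pull out 2^3: since 9 ≡ 1 (mod 8), (2/9) = +1, so (2/9)^3 = +1.
Reached (1/9) = 1. Collecting the sign flips along the way, the symbol is +1.

1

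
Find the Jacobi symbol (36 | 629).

Pull out 2^2: since 629 ≡ 5 (mod 8), (2/629) = -1, so (2/629)^2 = +1.
Reciprocity: 9 ≡ 1 and 629 ≡ 1 (mod 4), so (9/629) = +(629/9).
Reduce top mod 9: now compute (8/9).
Pull out 2^3: since 9 ≡ 1 (mod 8), (2/9) = +1, so (2/9)^3 = +1.
Reached (1/9) = 1. Collecting the sign flips along the way, the symbol is +1.

1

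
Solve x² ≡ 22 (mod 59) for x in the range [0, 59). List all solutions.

Since 59 ≡ 3 (mod 4), a square root of 22 is 22^((59+1)/4) = 22^15 mod 59.
Repeated squaring: 22^2≡12, 22^4≡26, 22^8≡27 (mod 59).
22^15 = 22^(8+4+2+1) ≡ 9 (mod 59).
Check: 9² = 81 ≡ 22 (mod 59). The two roots are 9 and 50.

9, 50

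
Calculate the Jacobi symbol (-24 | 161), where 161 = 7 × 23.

-1

First reduce: -24 ≡ 137 (mod 161).
Reciprocity: 137 ≡ 1 and 161 ≡ 1 (mod 4), so (137/161) = +(161/137).
Reduce top mod 137: now compute (24/137).
Pull out 2^3: since 137 ≡ 1 (mod 8), (2/137) = +1, so (2/137)^3 = +1.
Reciprocity: 3 ≡ 3 and 137 ≡ 1 (mod 4), so (3/137) = +(137/3).
Reduce top mod 3: now compute (2/3).
Pull out 2: since 3 ≡ 3 (mod 8), (2/3) = -1.
Reached (1/3) = 1. Collecting the sign flips along the way, the symbol is -1.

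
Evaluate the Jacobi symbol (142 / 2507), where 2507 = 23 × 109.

Pull out 2: since 2507 ≡ 3 (mod 8), (2/2507) = -1.
Reciprocity: 71 ≡ 3 and 2507 ≡ 3 (mod 4), so (71/2507) = −(2507/71).
Reduce top mod 71: now compute (22/71).
Pull out 2: since 71 ≡ 7 (mod 8), (2/71) = +1.
Reciprocity: 11 ≡ 3 and 71 ≡ 3 (mod 4), so (11/71) = −(71/11).
Reduce top mod 11: now compute (5/11).
Reciprocity: 5 ≡ 1 and 11 ≡ 3 (mod 4), so (5/11) = +(11/5).
Reduce top mod 5: now compute (1/5).
Reached (1/5) = 1. Collecting the sign flips along the way, the symbol is -1.

-1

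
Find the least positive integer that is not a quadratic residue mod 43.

(2/43) = −1, so 2 is the smallest positive non-residue mod 43.

2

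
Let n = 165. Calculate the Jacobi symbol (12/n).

0

Pull out 2^2: since 165 ≡ 5 (mod 8), (2/165) = -1, so (2/165)^2 = +1.
Reciprocity: 3 ≡ 3 and 165 ≡ 1 (mod 4), so (3/165) = +(165/3).
Reduce top mod 3: now compute (0/3).
Top reduces to 0: gcd > 1, so the symbol is 0.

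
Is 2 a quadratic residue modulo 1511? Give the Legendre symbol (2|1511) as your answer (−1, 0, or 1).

1

Pull out 2: since 1511 ≡ 7 (mod 8), (2/1511) = +1.
Reached (1/1511) = 1. Collecting the sign flips along the way, the symbol is +1.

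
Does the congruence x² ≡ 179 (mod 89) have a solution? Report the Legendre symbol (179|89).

1

Euler's criterion: (179/89) ≡ 1^44 (mod 89).
1^2 ≡ 1 (mod 89)
1^4 ≡ 1 (mod 89)
1^8 ≡ 1 (mod 89)
1^16 ≡ 1 (mod 89)
1^32 ≡ 1 (mod 89)
1^44 = 1^(32+8+4) ≡ 1 (mod 89).
Result is 1, so (179/89) = 1.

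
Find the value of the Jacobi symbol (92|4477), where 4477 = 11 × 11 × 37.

-1

Pull out 2^2: since 4477 ≡ 5 (mod 8), (2/4477) = -1, so (2/4477)^2 = +1.
Reciprocity: 23 ≡ 3 and 4477 ≡ 1 (mod 4), so (23/4477) = +(4477/23).
Reduce top mod 23: now compute (15/23).
Reciprocity: 15 ≡ 3 and 23 ≡ 3 (mod 4), so (15/23) = −(23/15).
Reduce top mod 15: now compute (8/15).
Pull out 2^3: since 15 ≡ 7 (mod 8), (2/15) = +1, so (2/15)^3 = +1.
Reached (1/15) = 1. Collecting the sign flips along the way, the symbol is -1.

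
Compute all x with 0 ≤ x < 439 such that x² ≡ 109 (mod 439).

48, 391

Since 439 ≡ 3 (mod 4), a square root of 109 is 109^((439+1)/4) = 109^110 mod 439.
Repeated squaring: 109^2≡28, 109^4≡345, 109^8≡56, 109^16≡63, 109^32≡18, 109^64≡324 (mod 439).
109^110 = 109^(64+32+8+4+2) ≡ 391 (mod 439).
Check: 391² = 152881 ≡ 109 (mod 439). The two roots are 48 and 391.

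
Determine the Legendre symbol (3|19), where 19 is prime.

-1

Reciprocity: 3 ≡ 3 and 19 ≡ 3 (mod 4), so (3/19) = −(19/3).
Reduce top mod 3: now compute (1/3).
Reached (1/3) = 1. Collecting the sign flips along the way, the symbol is -1.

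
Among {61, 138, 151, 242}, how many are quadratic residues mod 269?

(61/269) = +1 → QR.
(138/269) = +1 → QR.
(151/269) = +1 → QR.
(242/269) = -1 → non-residue.
Total quadratic residues among the 4: 3.

3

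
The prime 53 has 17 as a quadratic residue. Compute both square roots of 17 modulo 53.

21, 32

53 ≡ 1 (mod 4), so we find a root by search.
Trying successive values, 21² = 441 ≡ 17 (mod 53). The other root is 53 − 21 = 32.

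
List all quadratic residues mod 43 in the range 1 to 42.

Square k = 1,…,21 (k and 43−k give the same square):
1²=1, 2²=4, 3²=9, 4²=16, 5²=25, 6²=36, 7²≡6, 8²≡21, 9²≡38, 10²≡14, 11²≡35, 12²≡15, 13²≡40, 14²≡24, 15²≡10, 16²≡41, 17²≡31, 18²≡23, 19²≡17, 20²≡13, 21²≡11 (mod 43).
So the quadratic residues mod 43 are {1, 4, 6, 9, 10, 11, 13, 14, 15, 16, 17, 21, 23, 24, 25, 31, 35, 36, 38, 40, 41}.

1 4 6 9 10 11 13 14 15 16 17 21 23 24 25 31 35 36 38 40 41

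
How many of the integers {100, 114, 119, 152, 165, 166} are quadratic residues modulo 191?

(100/191) = +1 → QR.
(114/191) = -1 → non-residue.
(119/191) = -1 → non-residue.
(152/191) = -1 → non-residue.
(165/191) = -1 → non-residue.
(166/191) = -1 → non-residue.
Total quadratic residues among the 6: 1.

1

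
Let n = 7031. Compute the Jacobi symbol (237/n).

0

Reciprocity: 237 ≡ 1 and 7031 ≡ 3 (mod 4), so (237/7031) = +(7031/237).
Reduce top mod 237: now compute (158/237).
Pull out 2: since 237 ≡ 5 (mod 8), (2/237) = -1.
Reciprocity: 79 ≡ 3 and 237 ≡ 1 (mod 4), so (79/237) = +(237/79).
Reduce top mod 79: now compute (0/79).
Top reduces to 0: gcd > 1, so the symbol is 0.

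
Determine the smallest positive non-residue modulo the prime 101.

(2/101) = −1, so 2 is the smallest positive non-residue mod 101.

2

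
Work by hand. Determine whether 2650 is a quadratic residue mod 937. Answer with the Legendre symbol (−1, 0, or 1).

1

First reduce: 2650 ≡ 776 (mod 937).
Pull out 2^3: since 937 ≡ 1 (mod 8), (2/937) = +1, so (2/937)^3 = +1.
Reciprocity: 97 ≡ 1 and 937 ≡ 1 (mod 4), so (97/937) = +(937/97).
Reduce top mod 97: now compute (64/97).
Pull out 2^6: since 97 ≡ 1 (mod 8), (2/97) = +1, so (2/97)^6 = +1.
Reached (1/97) = 1. Collecting the sign flips along the way, the symbol is +1.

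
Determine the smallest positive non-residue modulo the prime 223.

(2/223) = +1, so 2 is a residue.
(3/223) = −1, so 3 is the smallest positive non-residue mod 223.

3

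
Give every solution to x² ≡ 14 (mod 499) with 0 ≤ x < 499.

158, 341

Since 499 ≡ 3 (mod 4), a square root of 14 is 14^((499+1)/4) = 14^125 mod 499.
Repeated squaring: 14^2≡196, 14^4≡492, 14^8≡49, 14^16≡405, 14^32≡353, 14^64≡358 (mod 499).
14^125 = 14^(64+32+16+8+4+1) ≡ 158 (mod 499).
Check: 158² = 24964 ≡ 14 (mod 499). The two roots are 158 and 341.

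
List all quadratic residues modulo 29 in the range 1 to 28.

1,4,5,6,7,9,13,16,20,22,23,24,25,28

Square k = 1,…,14 (k and 29−k give the same square):
1²=1, 2²=4, 3²=9, 4²=16, 5²=25, 6²≡7, 7²≡20, 8²≡6, 9²≡23, 10²≡13, 11²≡5, 12²≡28, 13²≡24, 14²≡22 (mod 29).
So the quadratic residues mod 29 are {1, 4, 5, 6, 7, 9, 13, 16, 20, 22, 23, 24, 25, 28}.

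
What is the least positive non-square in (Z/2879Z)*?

(2/2879) = +1, so 2 is a residue.
(3/2879) = +1, so 3 is a residue.
(4/2879) = +1, so 4 is a residue.
(5/2879) = +1, so 5 is a residue.
(6/2879) = +1, so 6 is a residue.
(7/2879) = −1, so 7 is the smallest positive non-residue mod 2879.

7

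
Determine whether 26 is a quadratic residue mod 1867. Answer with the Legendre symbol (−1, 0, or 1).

1

Pull out 2: since 1867 ≡ 3 (mod 8), (2/1867) = -1.
Reciprocity: 13 ≡ 1 and 1867 ≡ 3 (mod 4), so (13/1867) = +(1867/13).
Reduce top mod 13: now compute (8/13).
Pull out 2^3: since 13 ≡ 5 (mod 8), (2/13) = -1, so (2/13)^3 = -1.
Reached (1/13) = 1. Collecting the sign flips along the way, the symbol is +1.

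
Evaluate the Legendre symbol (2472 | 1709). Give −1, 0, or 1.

1

First reduce: 2472 ≡ 763 (mod 1709).
Reciprocity: 763 ≡ 3 and 1709 ≡ 1 (mod 4), so (763/1709) = +(1709/763).
Reduce top mod 763: now compute (183/763).
Reciprocity: 183 ≡ 3 and 763 ≡ 3 (mod 4), so (183/763) = −(763/183).
Reduce top mod 183: now compute (31/183).
Reciprocity: 31 ≡ 3 and 183 ≡ 3 (mod 4), so (31/183) = −(183/31).
Reduce top mod 31: now compute (28/31).
Pull out 2^2: since 31 ≡ 7 (mod 8), (2/31) = +1, so (2/31)^2 = +1.
Reciprocity: 7 ≡ 3 and 31 ≡ 3 (mod 4), so (7/31) = −(31/7).
Reduce top mod 7: now compute (3/7).
Reciprocity: 3 ≡ 3 and 7 ≡ 3 (mod 4), so (3/7) = −(7/3).
Reduce top mod 3: now compute (1/3).
Reached (1/3) = 1. Collecting the sign flips along the way, the symbol is +1.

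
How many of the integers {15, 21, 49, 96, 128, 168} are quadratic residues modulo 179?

3

(15/179) = +1 → QR.
(21/179) = -1 → non-residue.
(49/179) = +1 → QR.
(96/179) = -1 → non-residue.
(128/179) = -1 → non-residue.
(168/179) = +1 → QR.
Total quadratic residues among the 6: 3.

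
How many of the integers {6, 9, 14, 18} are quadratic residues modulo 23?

3

(6/23) = +1 → QR.
(9/23) = +1 → QR.
(14/23) = -1 → non-residue.
(18/23) = +1 → QR.
Total quadratic residues among the 4: 3.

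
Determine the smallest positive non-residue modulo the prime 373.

(2/373) = −1, so 2 is the smallest positive non-residue mod 373.

2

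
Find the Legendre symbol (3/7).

-1

Euler's criterion: (3/7) ≡ 3^3 (mod 7).
3^2 ≡ 2 (mod 7)
3^3 = 3^(2+1) ≡ 6 (mod 7).
Result is 6 ≡ −1, so (3/7) = −1.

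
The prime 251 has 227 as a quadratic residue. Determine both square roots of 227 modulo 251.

27, 224

Since 251 ≡ 3 (mod 4), a square root of 227 is 227^((251+1)/4) = 227^63 mod 251.
Repeated squaring: 227^2≡74, 227^4≡205, 227^8≡108, 227^16≡118, 227^32≡119 (mod 251).
227^63 = 227^(32+16+8+4+2+1) ≡ 27 (mod 251).
Check: 27² = 729 ≡ 227 (mod 251). The two roots are 27 and 224.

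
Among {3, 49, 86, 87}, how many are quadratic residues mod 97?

3

(3/97) = +1 → QR.
(49/97) = +1 → QR.
(86/97) = +1 → QR.
(87/97) = -1 → non-residue.
Total quadratic residues among the 4: 3.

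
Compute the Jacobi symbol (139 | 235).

Reciprocity: 139 ≡ 3 and 235 ≡ 3 (mod 4), so (139/235) = −(235/139).
Reduce top mod 139: now compute (96/139).
Pull out 2^5: since 139 ≡ 3 (mod 8), (2/139) = -1, so (2/139)^5 = -1.
Reciprocity: 3 ≡ 3 and 139 ≡ 3 (mod 4), so (3/139) = −(139/3).
Reduce top mod 3: now compute (1/3).
Reached (1/3) = 1. Collecting the sign flips along the way, the symbol is -1.

-1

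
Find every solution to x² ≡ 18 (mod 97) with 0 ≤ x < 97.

97 ≡ 1 (mod 4), so we find a root by search.
Trying successive values, 42² = 1764 ≡ 18 (mod 97). The other root is 97 − 42 = 55.

42, 55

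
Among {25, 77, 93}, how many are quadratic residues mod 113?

(25/113) = +1 → QR.
(77/113) = +1 → QR.
(93/113) = -1 → non-residue.
Total quadratic residues among the 3: 2.

2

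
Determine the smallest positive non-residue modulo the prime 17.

3

(2/17) = +1, so 2 is a residue.
(3/17) = −1, so 3 is the smallest positive non-residue mod 17.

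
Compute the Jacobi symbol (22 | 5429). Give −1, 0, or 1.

Pull out 2: since 5429 ≡ 5 (mod 8), (2/5429) = -1.
Reciprocity: 11 ≡ 3 and 5429 ≡ 1 (mod 4), so (11/5429) = +(5429/11).
Reduce top mod 11: now compute (6/11).
Pull out 2: since 11 ≡ 3 (mod 8), (2/11) = -1.
Reciprocity: 3 ≡ 3 and 11 ≡ 3 (mod 4), so (3/11) = −(11/3).
Reduce top mod 3: now compute (2/3).
Pull out 2: since 3 ≡ 3 (mod 8), (2/3) = -1.
Reached (1/3) = 1. Collecting the sign flips along the way, the symbol is +1.

1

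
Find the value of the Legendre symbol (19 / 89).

Reciprocity: 19 ≡ 3 and 89 ≡ 1 (mod 4), so (19/89) = +(89/19).
Reduce top mod 19: now compute (13/19).
Reciprocity: 13 ≡ 1 and 19 ≡ 3 (mod 4), so (13/19) = +(19/13).
Reduce top mod 13: now compute (6/13).
Pull out 2: since 13 ≡ 5 (mod 8), (2/13) = -1.
Reciprocity: 3 ≡ 3 and 13 ≡ 1 (mod 4), so (3/13) = +(13/3).
Reduce top mod 3: now compute (1/3).
Reached (1/3) = 1. Collecting the sign flips along the way, the symbol is -1.

-1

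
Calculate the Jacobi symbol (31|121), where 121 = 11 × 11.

Reciprocity: 31 ≡ 3 and 121 ≡ 1 (mod 4), so (31/121) = +(121/31).
Reduce top mod 31: now compute (28/31).
Pull out 2^2: since 31 ≡ 7 (mod 8), (2/31) = +1, so (2/31)^2 = +1.
Reciprocity: 7 ≡ 3 and 31 ≡ 3 (mod 4), so (7/31) = −(31/7).
Reduce top mod 7: now compute (3/7).
Reciprocity: 3 ≡ 3 and 7 ≡ 3 (mod 4), so (3/7) = −(7/3).
Reduce top mod 3: now compute (1/3).
Reached (1/3) = 1. Collecting the sign flips along the way, the symbol is +1.

1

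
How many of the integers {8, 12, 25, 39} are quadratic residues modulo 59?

2

(8/59) = -1 → non-residue.
(12/59) = +1 → QR.
(25/59) = +1 → QR.
(39/59) = -1 → non-residue.
Total quadratic residues among the 4: 2.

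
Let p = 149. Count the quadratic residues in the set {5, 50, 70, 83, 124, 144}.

3

(5/149) = +1 → QR.
(50/149) = -1 → non-residue.
(70/149) = -1 → non-residue.
(83/149) = -1 → non-residue.
(124/149) = +1 → QR.
(144/149) = +1 → QR.
Total quadratic residues among the 6: 3.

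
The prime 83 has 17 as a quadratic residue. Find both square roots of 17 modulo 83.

10, 73

Since 83 ≡ 3 (mod 4), a square root of 17 is 17^((83+1)/4) = 17^21 mod 83.
Repeated squaring: 17^2≡40, 17^4≡23, 17^8≡31, 17^16≡48 (mod 83).
17^21 = 17^(16+4+1) ≡ 10 (mod 83).
Check: 10² = 100 ≡ 17 (mod 83). The two roots are 10 and 73.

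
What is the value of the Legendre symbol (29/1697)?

-1

Reciprocity: 29 ≡ 1 and 1697 ≡ 1 (mod 4), so (29/1697) = +(1697/29).
Reduce top mod 29: now compute (15/29).
Reciprocity: 15 ≡ 3 and 29 ≡ 1 (mod 4), so (15/29) = +(29/15).
Reduce top mod 15: now compute (14/15).
Pull out 2: since 15 ≡ 7 (mod 8), (2/15) = +1.
Reciprocity: 7 ≡ 3 and 15 ≡ 3 (mod 4), so (7/15) = −(15/7).
Reduce top mod 7: now compute (1/7).
Reached (1/7) = 1. Collecting the sign flips along the way, the symbol is -1.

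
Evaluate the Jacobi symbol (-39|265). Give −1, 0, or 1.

First reduce: -39 ≡ 226 (mod 265).
Pull out 2: since 265 ≡ 1 (mod 8), (2/265) = +1.
Reciprocity: 113 ≡ 1 and 265 ≡ 1 (mod 4), so (113/265) = +(265/113).
Reduce top mod 113: now compute (39/113).
Reciprocity: 39 ≡ 3 and 113 ≡ 1 (mod 4), so (39/113) = +(113/39).
Reduce top mod 39: now compute (35/39).
Reciprocity: 35 ≡ 3 and 39 ≡ 3 (mod 4), so (35/39) = −(39/35).
Reduce top mod 35: now compute (4/35).
Pull out 2^2: since 35 ≡ 3 (mod 8), (2/35) = -1, so (2/35)^2 = +1.
Reached (1/35) = 1. Collecting the sign flips along the way, the symbol is -1.

-1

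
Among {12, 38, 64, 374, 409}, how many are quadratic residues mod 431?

(12/431) = +1 → QR.
(38/431) = +1 → QR.
(64/431) = +1 → QR.
(374/431) = -1 → non-residue.
(409/431) = -1 → non-residue.
Total quadratic residues among the 5: 3.

3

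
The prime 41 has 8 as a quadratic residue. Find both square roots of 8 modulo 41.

7, 34

41 ≡ 1 (mod 4), so we find a root by search.
Trying successive values, 7² = 49 ≡ 8 (mod 41). The other root is 41 − 7 = 34.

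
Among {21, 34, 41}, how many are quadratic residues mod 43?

2

(21/43) = +1 → QR.
(34/43) = -1 → non-residue.
(41/43) = +1 → QR.
Total quadratic residues among the 3: 2.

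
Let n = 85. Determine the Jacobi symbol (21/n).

1

Reciprocity: 21 ≡ 1 and 85 ≡ 1 (mod 4), so (21/85) = +(85/21).
Reduce top mod 21: now compute (1/21).
Reached (1/21) = 1. Collecting the sign flips along the way, the symbol is +1.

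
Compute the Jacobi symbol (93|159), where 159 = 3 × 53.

Reciprocity: 93 ≡ 1 and 159 ≡ 3 (mod 4), so (93/159) = +(159/93).
Reduce top mod 93: now compute (66/93).
Pull out 2: since 93 ≡ 5 (mod 8), (2/93) = -1.
Reciprocity: 33 ≡ 1 and 93 ≡ 1 (mod 4), so (33/93) = +(93/33).
Reduce top mod 33: now compute (27/33).
Reciprocity: 27 ≡ 3 and 33 ≡ 1 (mod 4), so (27/33) = +(33/27).
Reduce top mod 27: now compute (6/27).
Pull out 2: since 27 ≡ 3 (mod 8), (2/27) = -1.
Reciprocity: 3 ≡ 3 and 27 ≡ 3 (mod 4), so (3/27) = −(27/3).
Reduce top mod 3: now compute (0/3).
Top reduces to 0: gcd > 1, so the symbol is 0.

0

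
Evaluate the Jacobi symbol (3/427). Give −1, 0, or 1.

Reciprocity: 3 ≡ 3 and 427 ≡ 3 (mod 4), so (3/427) = −(427/3).
Reduce top mod 3: now compute (1/3).
Reached (1/3) = 1. Collecting the sign flips along the way, the symbol is -1.

-1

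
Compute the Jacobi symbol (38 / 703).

Pull out 2: since 703 ≡ 7 (mod 8), (2/703) = +1.
Reciprocity: 19 ≡ 3 and 703 ≡ 3 (mod 4), so (19/703) = −(703/19).
Reduce top mod 19: now compute (0/19).
Top reduces to 0: gcd > 1, so the symbol is 0.

0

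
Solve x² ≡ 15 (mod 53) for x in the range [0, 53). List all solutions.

11, 42

53 ≡ 1 (mod 4), so we find a root by search.
Trying successive values, 11² = 121 ≡ 15 (mod 53). The other root is 53 − 11 = 42.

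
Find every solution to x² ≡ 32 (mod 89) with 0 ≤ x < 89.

89 ≡ 1 (mod 4), so we find a root by search.
Trying successive values, 11² = 121 ≡ 32 (mod 89). The other root is 89 − 11 = 78.

11, 78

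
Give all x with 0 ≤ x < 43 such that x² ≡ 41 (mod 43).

16, 27

Since 43 ≡ 3 (mod 4), a square root of 41 is 41^((43+1)/4) = 41^11 mod 43.
Repeated squaring: 41^2≡4, 41^4≡16, 41^8≡41 (mod 43).
41^11 = 41^(8+2+1) ≡ 16 (mod 43).
Check: 16² = 256 ≡ 41 (mod 43). The two roots are 16 and 27.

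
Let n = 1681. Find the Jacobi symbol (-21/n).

1

First reduce: -21 ≡ 1660 (mod 1681).
Pull out 2^2: since 1681 ≡ 1 (mod 8), (2/1681) = +1, so (2/1681)^2 = +1.
Reciprocity: 415 ≡ 3 and 1681 ≡ 1 (mod 4), so (415/1681) = +(1681/415).
Reduce top mod 415: now compute (21/415).
Reciprocity: 21 ≡ 1 and 415 ≡ 3 (mod 4), so (21/415) = +(415/21).
Reduce top mod 21: now compute (16/21).
Pull out 2^4: since 21 ≡ 5 (mod 8), (2/21) = -1, so (2/21)^4 = +1.
Reached (1/21) = 1. Collecting the sign flips along the way, the symbol is +1.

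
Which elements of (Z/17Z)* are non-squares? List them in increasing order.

Square k = 1,…,8 (k and 17−k give the same square):
1²=1, 2²=4, 3²=9, 4²=16, 5²≡8, 6²≡2, 7²≡15, 8²≡13 (mod 17).
The residues are {1, 2, 4, 8, 9, 13, 15, 16}; the non-residues are the remaining 8 nonzero classes.

3, 5, 6, 7, 10, 11, 12, 14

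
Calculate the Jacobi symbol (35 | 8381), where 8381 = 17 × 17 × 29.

1

Reciprocity: 35 ≡ 3 and 8381 ≡ 1 (mod 4), so (35/8381) = +(8381/35).
Reduce top mod 35: now compute (16/35).
Pull out 2^4: since 35 ≡ 3 (mod 8), (2/35) = -1, so (2/35)^4 = +1.
Reached (1/35) = 1. Collecting the sign flips along the way, the symbol is +1.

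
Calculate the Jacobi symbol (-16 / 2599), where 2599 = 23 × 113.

-1

First reduce: -16 ≡ 2583 (mod 2599).
Reciprocity: 2583 ≡ 3 and 2599 ≡ 3 (mod 4), so (2583/2599) = −(2599/2583).
Reduce top mod 2583: now compute (16/2583).
Pull out 2^4: since 2583 ≡ 7 (mod 8), (2/2583) = +1, so (2/2583)^4 = +1.
Reached (1/2583) = 1. Collecting the sign flips along the way, the symbol is -1.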